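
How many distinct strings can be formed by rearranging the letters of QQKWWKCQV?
9! / (1! × 2! × 3! × 1! × 2!) = 15120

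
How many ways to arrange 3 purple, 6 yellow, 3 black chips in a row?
12! / (3! × 6! × 3!) = 18480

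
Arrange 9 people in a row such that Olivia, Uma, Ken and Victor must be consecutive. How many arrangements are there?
Treat the 4 as one block: (9-4+1)! × 4! = 720 × 24 = 17280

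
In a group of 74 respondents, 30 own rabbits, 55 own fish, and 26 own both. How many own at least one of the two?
|A∪B| = |A| + |B| - |A∩B| = 30 + 55 - 26 = 59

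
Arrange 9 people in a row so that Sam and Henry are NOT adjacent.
Total - adjacent = 9! - (9-1)!×2 = 362880 - 80640 = 282240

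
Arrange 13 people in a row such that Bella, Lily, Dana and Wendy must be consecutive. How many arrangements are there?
Treat the 4 as one block: (13-4+1)! × 4! = 3628800 × 24 = 87091200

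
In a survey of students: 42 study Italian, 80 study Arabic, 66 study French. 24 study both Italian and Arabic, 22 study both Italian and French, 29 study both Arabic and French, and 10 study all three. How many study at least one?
|A∪B∪C| = 42+80+66-24-22-29+10 = 123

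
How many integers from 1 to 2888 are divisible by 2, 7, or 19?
⌊2888/2⌋+⌊2888/7⌋+⌊2888/19⌋ - ⌊2888/14⌋-⌊2888/38⌋-⌊2888/133⌋ + ⌊2888/266⌋ = 1444+412+152 - 206-76-21 + 10 = 1715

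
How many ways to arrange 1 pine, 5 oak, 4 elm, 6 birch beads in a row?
16! / (1! × 5! × 4! × 6!) = 10090080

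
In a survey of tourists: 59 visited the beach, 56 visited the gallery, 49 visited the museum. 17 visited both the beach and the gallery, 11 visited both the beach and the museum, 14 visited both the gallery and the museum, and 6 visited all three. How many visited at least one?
|A∪B∪C| = 59+56+49-17-11-14+6 = 128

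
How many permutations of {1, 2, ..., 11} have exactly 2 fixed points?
Choose the 2 fixed points C(11,2) = 55, derange the rest: !9 = Σ_{j=0}^{9} (-1)^j·9!/j! = 362880 - 362880 + 181440 - 60480 + 15120 - 3024 + 504 - 72 + 9 - 1 = 133496. Product = 55 × 133496 = 7342280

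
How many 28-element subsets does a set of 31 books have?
C(31,28) = 31!/(28!×3!) = 4495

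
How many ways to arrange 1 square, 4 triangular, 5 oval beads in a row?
10! / (1! × 4! × 5!) = 1260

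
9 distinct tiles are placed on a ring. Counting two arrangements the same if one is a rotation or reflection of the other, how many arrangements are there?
(9-1)!/2 = 40320/2 = 20160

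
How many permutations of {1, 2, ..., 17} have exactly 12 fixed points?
Choose the 12 fixed points C(17,12) = 6188, derange the rest: !5 = Σ_{j=0}^{5} (-1)^j·5!/j! = 120 - 120 + 60 - 20 + 5 - 1 = 44. Product = 6188 × 44 = 272272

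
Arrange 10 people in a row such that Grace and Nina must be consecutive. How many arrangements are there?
Treat the 2 as one block: (10-2+1)! × 2! = 362880 × 2 = 725760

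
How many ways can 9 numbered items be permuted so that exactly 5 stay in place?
Choose the 5 fixed points C(9,5) = 126, derange the rest: !4 = Σ_{j=0}^{4} (-1)^j·4!/j! = 24 - 24 + 12 - 4 + 1 = 9. Product = 126 × 9 = 1134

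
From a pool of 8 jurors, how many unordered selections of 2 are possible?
C(8,2) = 8!/(2!×6!) = 28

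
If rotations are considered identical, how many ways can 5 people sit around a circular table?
Circular: fix one position, arrange the rest. (5-1)! = 24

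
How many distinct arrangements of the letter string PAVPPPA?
7! / (1! × 2! × 4!) = 105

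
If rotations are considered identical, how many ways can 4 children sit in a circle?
Circular: fix one position, arrange the rest. (4-1)! = 6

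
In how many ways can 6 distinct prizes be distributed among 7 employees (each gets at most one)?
P(7,6) = 7!/(7-6)! = 5040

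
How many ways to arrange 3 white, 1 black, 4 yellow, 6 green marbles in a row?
14! / (3! × 1! × 4! × 6!) = 840840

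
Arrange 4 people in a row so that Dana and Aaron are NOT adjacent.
Total - adjacent = 4! - (4-1)!×2 = 24 - 12 = 12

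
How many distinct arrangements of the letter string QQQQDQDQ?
8! / (2! × 6!) = 28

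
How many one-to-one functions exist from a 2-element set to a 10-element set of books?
P(10,2) = 10!/(10-2)! = 90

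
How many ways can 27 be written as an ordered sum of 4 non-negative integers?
C(27+4-1, 4-1) = C(30, 3) = 4060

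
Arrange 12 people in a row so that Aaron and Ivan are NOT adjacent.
Total - adjacent = 12! - (12-1)!×2 = 479001600 - 79833600 = 399168000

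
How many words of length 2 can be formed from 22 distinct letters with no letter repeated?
P(22,2) = 22!/(22-2)! = 462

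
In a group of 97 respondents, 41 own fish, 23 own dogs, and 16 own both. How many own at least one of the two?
|A∪B| = |A| + |B| - |A∩B| = 41 + 23 - 16 = 48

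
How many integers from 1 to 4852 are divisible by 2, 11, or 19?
⌊4852/2⌋+⌊4852/11⌋+⌊4852/19⌋ - ⌊4852/22⌋-⌊4852/38⌋-⌊4852/209⌋ + ⌊4852/418⌋ = 2426+441+255 - 220-127-23 + 11 = 2763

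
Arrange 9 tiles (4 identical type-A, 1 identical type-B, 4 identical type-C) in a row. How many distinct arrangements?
9! / (4! × 1! × 4!) = 630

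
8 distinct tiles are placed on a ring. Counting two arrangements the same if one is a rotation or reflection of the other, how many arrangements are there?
(8-1)!/2 = 5040/2 = 2520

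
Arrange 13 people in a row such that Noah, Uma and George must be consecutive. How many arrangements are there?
Treat the 3 as one block: (13-3+1)! × 3! = 39916800 × 6 = 239500800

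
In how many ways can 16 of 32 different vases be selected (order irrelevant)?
C(32,16) = 32!/(16!×16!) = 601080390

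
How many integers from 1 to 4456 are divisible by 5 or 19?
⌊4456/5⌋ + ⌊4456/19⌋ - ⌊4456/95⌋ = 891 + 234 - 46 = 1079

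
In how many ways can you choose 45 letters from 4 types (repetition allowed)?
C(45+4-1, 4-1) = C(48, 3) = 17296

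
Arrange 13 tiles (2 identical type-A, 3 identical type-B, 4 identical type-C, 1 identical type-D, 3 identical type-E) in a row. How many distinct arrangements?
13! / (2! × 3! × 4! × 1! × 3!) = 3603600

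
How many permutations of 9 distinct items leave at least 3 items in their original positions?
Exactly j fixed points: C(9,j)·!(9-j); sum over j ≥ 3 (derangement numbers via !m = (m-1)·(!(m-1) + !(m-2)): !0..!6 = 1, 0, 1, 2, 9, 44, 265). Σ_{j=3}^{9} C(9,j)·!(9-j) = C(9,3)·!6 + C(9,4)·!5 + C(9,5)·!4 + C(9,6)·!3 + C(9,7)·!2 + C(9,8)·!1 + C(9,9)·!0 = 84·265 + 126·44 + 126·9 + 84·2 + 36·1 + 9·0 + 1·1 = 29143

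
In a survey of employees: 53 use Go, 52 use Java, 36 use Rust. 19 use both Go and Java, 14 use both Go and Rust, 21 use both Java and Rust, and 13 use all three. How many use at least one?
|A∪B∪C| = 53+52+36-19-14-21+13 = 100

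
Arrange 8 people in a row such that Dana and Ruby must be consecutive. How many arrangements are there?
Treat the 2 as one block: (8-2+1)! × 2! = 5040 × 2 = 10080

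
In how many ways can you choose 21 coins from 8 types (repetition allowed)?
C(21+8-1, 8-1) = C(28, 7) = 1184040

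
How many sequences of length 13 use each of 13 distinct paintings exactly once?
13! = 6227020800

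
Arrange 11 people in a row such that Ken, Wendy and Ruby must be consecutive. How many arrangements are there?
Treat the 3 as one block: (11-3+1)! × 3! = 362880 × 6 = 2177280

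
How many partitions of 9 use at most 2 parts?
By conjugation, equals partitions of 9 into parts ≤ 2. Let r_j(i) = number of partitions of i into parts ≤ j, for i = 0..9. r_1(i) = 1 for all i; r_j(i) = r_{j-1}(i) + r_j(i-j). Rows j = 2..2: ≤2: 1 1 2 2 3 3 4 4 5 5. r_2(9) = 5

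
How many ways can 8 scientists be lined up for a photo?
8! = 40320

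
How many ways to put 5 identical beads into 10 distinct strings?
C(5+10-1, 10-1) = C(14, 9) = 2002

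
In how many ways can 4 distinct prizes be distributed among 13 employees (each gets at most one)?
P(13,4) = 13!/(13-4)! = 17160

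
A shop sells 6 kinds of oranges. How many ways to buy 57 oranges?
C(57+6-1, 6-1) = C(62, 5) = 6471002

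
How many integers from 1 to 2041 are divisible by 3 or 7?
⌊2041/3⌋ + ⌊2041/7⌋ - ⌊2041/21⌋ = 680 + 291 - 97 = 874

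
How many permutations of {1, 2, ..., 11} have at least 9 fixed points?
Exactly j fixed points: C(11,j)·!(11-j); sum over j ≥ 9 (derangement numbers via !m = (m-1)·(!(m-1) + !(m-2)): !0..!2 = 1, 0, 1). Σ_{j=9}^{11} C(11,j)·!(11-j) = C(11,9)·!2 + C(11,10)·!1 + C(11,11)·!0 = 55·1 + 11·0 + 1·1 = 56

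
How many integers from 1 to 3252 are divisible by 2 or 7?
⌊3252/2⌋ + ⌊3252/7⌋ - ⌊3252/14⌋ = 1626 + 464 - 232 = 1858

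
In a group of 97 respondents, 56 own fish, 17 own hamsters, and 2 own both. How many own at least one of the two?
|A∪B| = |A| + |B| - |A∩B| = 56 + 17 - 2 = 71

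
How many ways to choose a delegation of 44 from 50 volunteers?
C(50,44) = 50!/(44!×6!) = 15890700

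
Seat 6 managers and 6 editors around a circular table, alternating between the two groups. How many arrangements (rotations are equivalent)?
Fix one of the managers: (6-1)! ways for the remaining managers, × 6! ways for the editors = 120 × 720 = 86400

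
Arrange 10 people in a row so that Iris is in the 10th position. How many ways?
Fix one position: (10-1)! = 362880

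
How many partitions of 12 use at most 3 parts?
By conjugation, equals partitions of 12 into parts ≤ 3. Let r_j(i) = number of partitions of i into parts ≤ j, for i = 0..12. r_1(i) = 1 for all i; r_j(i) = r_{j-1}(i) + r_j(i-j). Rows j = 2..3: ≤2: 1 1 2 2 3 3 4 4 5 5 6 6 7; ≤3: 1 1 2 3 4 5 7 8 10 12 14 16 19. r_3(12) = 19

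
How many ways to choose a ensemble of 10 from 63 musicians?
C(63,10) = 63!/(10!×53!) = 127805525001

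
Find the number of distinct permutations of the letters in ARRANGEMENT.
11! / (2! × 2! × 2! × 1! × 2! × 1! × 1!) = 2494800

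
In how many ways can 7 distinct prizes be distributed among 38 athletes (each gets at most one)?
P(38,7) = 38!/(38-7)! = 63606090240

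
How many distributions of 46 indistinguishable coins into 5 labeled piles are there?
C(46+5-1, 5-1) = C(50, 4) = 230300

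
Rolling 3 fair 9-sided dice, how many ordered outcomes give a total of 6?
Coefficient of x^6 in (x + x² + ... + x^9)^3. By inclusion-exclusion on dice exceeding 9: Σ_j (-1)^j C(3,j)·C(6-1-9j, 2) = C(3,0)·C(5,2) = 1·10 = 10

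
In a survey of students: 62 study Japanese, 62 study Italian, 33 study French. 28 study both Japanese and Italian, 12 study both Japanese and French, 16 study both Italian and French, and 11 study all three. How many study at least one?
|A∪B∪C| = 62+62+33-28-12-16+11 = 112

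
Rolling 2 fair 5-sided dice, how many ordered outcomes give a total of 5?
Coefficient of x^5 in (x + x² + ... + x^5)^2. By inclusion-exclusion on dice exceeding 5: Σ_j (-1)^j C(2,j)·C(5-1-5j, 1) = C(2,0)·C(4,1) = 1·4 = 4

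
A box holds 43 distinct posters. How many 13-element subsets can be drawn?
C(43,13) = 43!/(13!×30!) = 36576848168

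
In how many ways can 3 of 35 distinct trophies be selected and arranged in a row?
P(35,3) = 35!/(35-3)! = 39270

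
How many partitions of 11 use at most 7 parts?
By conjugation, equals partitions of 11 into parts ≤ 7. Let r_j(i) = number of partitions of i into parts ≤ j, for i = 0..11. r_1(i) = 1 for all i; r_j(i) = r_{j-1}(i) + r_j(i-j). Rows j = 2..7: ≤2: 1 1 2 2 3 3 4 4 5 5 6 6; ≤3: 1 1 2 3 4 5 7 8 10 12 14 16; ≤4: 1 1 2 3 5 6 9 11 15 18 23 27; ≤5: 1 1 2 3 5 7 10 13 18 23 30 37; ≤6: 1 1 2 3 5 7 11 14 20 26 35 44; ≤7: 1 1 2 3 5 7 11 15 21 28 38 49. r_7(11) = 49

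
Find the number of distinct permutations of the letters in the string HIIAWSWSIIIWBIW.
15! / (1! × 2! × 1! × 1! × 6! × 4!) = 37837800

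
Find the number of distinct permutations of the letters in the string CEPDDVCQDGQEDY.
14! / (4! × 1! × 1! × 1! × 2! × 1! × 2! × 2!) = 454053600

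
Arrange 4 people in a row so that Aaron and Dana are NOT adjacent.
Total - adjacent = 4! - (4-1)!×2 = 24 - 12 = 12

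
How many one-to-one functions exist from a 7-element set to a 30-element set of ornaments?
P(30,7) = 30!/(30-7)! = 10260432000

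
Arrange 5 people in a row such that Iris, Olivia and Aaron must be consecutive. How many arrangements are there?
Treat the 3 as one block: (5-3+1)! × 3! = 6 × 6 = 36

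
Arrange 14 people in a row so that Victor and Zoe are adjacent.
Treat as block: (14-1)! × 2! = 6227020800 × 2 = 12454041600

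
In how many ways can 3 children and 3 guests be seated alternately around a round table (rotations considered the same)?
Fix one of the children: (3-1)! ways for the remaining children, × 3! ways for the guests = 2 × 6 = 12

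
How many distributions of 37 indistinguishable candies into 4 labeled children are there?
C(37+4-1, 4-1) = C(40, 3) = 9880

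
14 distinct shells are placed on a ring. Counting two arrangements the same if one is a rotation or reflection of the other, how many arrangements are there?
(14-1)!/2 = 6227020800/2 = 3113510400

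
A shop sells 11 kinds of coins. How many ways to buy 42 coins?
C(42+11-1, 11-1) = C(52, 10) = 15820024220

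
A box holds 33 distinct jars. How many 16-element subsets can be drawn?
C(33,16) = 33!/(16!×17!) = 1166803110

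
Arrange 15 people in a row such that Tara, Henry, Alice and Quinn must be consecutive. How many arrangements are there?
Treat the 4 as one block: (15-4+1)! × 4! = 479001600 × 24 = 11496038400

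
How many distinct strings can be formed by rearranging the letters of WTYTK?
5! / (2! × 1! × 1! × 1!) = 60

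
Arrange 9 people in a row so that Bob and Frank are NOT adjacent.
Total - adjacent = 9! - (9-1)!×2 = 362880 - 80640 = 282240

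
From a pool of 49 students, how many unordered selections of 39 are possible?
C(49,39) = 49!/(39!×10!) = 8217822536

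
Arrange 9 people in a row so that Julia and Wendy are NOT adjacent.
Total - adjacent = 9! - (9-1)!×2 = 362880 - 80640 = 282240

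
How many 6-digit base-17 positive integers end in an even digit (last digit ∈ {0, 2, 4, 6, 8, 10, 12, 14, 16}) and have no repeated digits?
Last∈{0,2,4,6,8,10,12,14,16}. Last=0: 524160. Last nonzero: 8×15×P(15,4) = 3931200. Total = 4455360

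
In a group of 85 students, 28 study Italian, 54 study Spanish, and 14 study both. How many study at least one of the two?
|A∪B| = |A| + |B| - |A∩B| = 28 + 54 - 14 = 68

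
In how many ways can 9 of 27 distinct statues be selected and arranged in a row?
P(27,9) = 27!/(27-9)! = 1700755056000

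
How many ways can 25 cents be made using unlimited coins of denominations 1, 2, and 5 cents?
Coefficient of x^25 in 1/(1-x^1) · 1/(1-x^2) · 1/(1-x^5). Case on j = number of 5-cent coins (j = 0..5); remainder r = 25 - 5j is made from {1,2} in ⌊r/2⌋+1 ways. r = 25, 20, 15, 10, 5, 0 → 13 + 11 + 8 + 6 + 3 + 1 = 42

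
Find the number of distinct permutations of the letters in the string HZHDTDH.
7! / (2! × 1! × 1! × 3!) = 420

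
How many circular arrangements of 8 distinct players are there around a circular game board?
Circular: fix one position, arrange the rest. (8-1)! = 5040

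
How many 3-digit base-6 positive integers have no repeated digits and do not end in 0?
Last digit: 5 nonzero choices. First digit: 4 (nonzero, ≠last). Middle 1: P(4,1) = 4. Total = 80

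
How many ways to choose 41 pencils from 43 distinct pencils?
C(43,41) = 43!/(41!×2!) = 903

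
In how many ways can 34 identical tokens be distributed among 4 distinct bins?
C(34+4-1, 4-1) = C(37, 3) = 7770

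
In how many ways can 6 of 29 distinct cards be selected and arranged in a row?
P(29,6) = 29!/(29-6)! = 342014400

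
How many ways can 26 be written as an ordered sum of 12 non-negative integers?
C(26+12-1, 12-1) = C(37, 11) = 854992152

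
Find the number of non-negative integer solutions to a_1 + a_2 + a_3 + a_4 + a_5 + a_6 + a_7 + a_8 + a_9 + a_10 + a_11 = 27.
C(27+11-1, 11-1) = C(37, 10) = 348330136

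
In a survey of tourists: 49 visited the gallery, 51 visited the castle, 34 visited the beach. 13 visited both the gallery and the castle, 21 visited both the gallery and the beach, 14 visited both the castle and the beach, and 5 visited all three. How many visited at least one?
|A∪B∪C| = 49+51+34-13-21-14+5 = 91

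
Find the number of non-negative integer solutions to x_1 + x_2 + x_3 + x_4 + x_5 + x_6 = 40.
C(40+6-1, 6-1) = C(45, 5) = 1221759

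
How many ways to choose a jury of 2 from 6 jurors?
C(6,2) = 6!/(2!×4!) = 15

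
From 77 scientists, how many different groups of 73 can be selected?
C(77,73) = 77!/(73!×4!) = 1353275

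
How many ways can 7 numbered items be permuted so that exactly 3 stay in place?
Choose the 3 fixed points C(7,3) = 35, derange the rest: !4 = Σ_{j=0}^{4} (-1)^j·4!/j! = 24 - 24 + 12 - 4 + 1 = 9. Product = 35 × 9 = 315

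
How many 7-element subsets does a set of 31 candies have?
C(31,7) = 31!/(7!×24!) = 2629575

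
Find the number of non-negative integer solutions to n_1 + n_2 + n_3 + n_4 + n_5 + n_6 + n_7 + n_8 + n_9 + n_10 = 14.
C(14+10-1, 10-1) = C(23, 9) = 817190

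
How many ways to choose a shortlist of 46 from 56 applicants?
C(56,46) = 56!/(46!×10!) = 35607051480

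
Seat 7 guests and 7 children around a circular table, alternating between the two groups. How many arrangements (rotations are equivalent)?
Fix one of the guests: (7-1)! ways for the remaining guests, × 7! ways for the children = 720 × 5040 = 3628800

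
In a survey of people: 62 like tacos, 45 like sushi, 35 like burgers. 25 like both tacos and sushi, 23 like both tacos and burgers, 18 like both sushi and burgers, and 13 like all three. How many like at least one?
|A∪B∪C| = 62+45+35-25-23-18+13 = 89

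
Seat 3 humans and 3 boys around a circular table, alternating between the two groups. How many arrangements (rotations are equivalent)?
Fix one of the humans: (3-1)! ways for the remaining humans, × 3! ways for the boys = 2 × 6 = 12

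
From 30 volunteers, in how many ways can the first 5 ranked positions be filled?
P(30,5) = 30!/(30-5)! = 17100720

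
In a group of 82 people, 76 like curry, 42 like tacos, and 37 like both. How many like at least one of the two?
|A∪B| = |A| + |B| - |A∩B| = 76 + 42 - 37 = 81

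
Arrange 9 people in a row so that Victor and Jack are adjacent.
Treat as block: (9-1)! × 2! = 40320 × 2 = 80640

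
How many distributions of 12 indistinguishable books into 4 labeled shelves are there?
C(12+4-1, 4-1) = C(15, 3) = 455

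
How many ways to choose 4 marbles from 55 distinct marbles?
C(55,4) = 55!/(4!×51!) = 341055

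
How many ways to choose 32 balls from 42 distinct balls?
C(42,32) = 42!/(32!×10!) = 1471442973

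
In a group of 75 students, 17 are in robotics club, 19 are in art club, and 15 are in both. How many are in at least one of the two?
|A∪B| = |A| + |B| - |A∩B| = 17 + 19 - 15 = 21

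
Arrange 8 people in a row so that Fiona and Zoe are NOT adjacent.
Total - adjacent = 8! - (8-1)!×2 = 40320 - 10080 = 30240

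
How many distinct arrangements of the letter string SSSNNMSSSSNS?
12! / (1! × 8! × 3!) = 1980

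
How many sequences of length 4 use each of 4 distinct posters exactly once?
4! = 24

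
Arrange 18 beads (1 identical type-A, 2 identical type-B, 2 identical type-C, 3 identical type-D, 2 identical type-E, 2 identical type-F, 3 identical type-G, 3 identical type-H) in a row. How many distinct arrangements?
18! / (1! × 2! × 2! × 3! × 2! × 2! × 3! × 3!) = 1852538688000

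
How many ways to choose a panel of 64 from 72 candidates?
C(72,64) = 72!/(64!×8!) = 11969016345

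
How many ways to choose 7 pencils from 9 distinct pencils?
C(9,7) = 9!/(7!×2!) = 36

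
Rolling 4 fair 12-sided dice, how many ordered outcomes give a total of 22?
Coefficient of x^22 in (x + x² + ... + x^12)^4. By inclusion-exclusion on dice exceeding 12: Σ_j (-1)^j C(4,j)·C(22-1-12j, 3) = C(4,0)·C(21,3) - C(4,1)·C(9,3) = 1·1330 - 4·84 = 994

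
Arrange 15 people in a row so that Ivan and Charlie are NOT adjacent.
Total - adjacent = 15! - (15-1)!×2 = 1307674368000 - 174356582400 = 1133317785600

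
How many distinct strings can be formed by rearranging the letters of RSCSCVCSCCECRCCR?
16! / (8! × 1! × 1! × 3! × 3!) = 14414400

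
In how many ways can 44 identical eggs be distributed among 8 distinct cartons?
C(44+8-1, 8-1) = C(51, 7) = 115775100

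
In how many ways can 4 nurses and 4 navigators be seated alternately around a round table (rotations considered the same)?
Fix one of the nurses: (4-1)! ways for the remaining nurses, × 4! ways for the navigators = 6 × 24 = 144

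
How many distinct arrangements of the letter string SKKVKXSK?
8! / (1! × 4! × 2! × 1!) = 840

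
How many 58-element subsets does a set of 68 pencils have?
C(68,58) = 68!/(58!×10!) = 290752384208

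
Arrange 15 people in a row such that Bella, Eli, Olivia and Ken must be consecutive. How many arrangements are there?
Treat the 4 as one block: (15-4+1)! × 4! = 479001600 × 24 = 11496038400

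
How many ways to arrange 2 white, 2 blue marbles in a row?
4! / (2! × 2!) = 6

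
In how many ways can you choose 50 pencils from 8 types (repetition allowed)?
C(50+8-1, 8-1) = C(57, 7) = 264385836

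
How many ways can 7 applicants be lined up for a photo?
7! = 5040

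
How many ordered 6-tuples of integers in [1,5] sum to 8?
Coefficient of x^8 in (x + x² + ... + x^5)^6. By inclusion-exclusion on dice exceeding 5: Σ_j (-1)^j C(6,j)·C(8-1-5j, 5) = C(6,0)·C(7,5) = 1·21 = 21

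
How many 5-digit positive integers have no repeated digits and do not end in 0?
Last digit: 9 nonzero choices. First digit: 8 (nonzero, ≠last). Middle 3: P(8,3) = 336. Total = 24192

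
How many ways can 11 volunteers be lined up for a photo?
11! = 39916800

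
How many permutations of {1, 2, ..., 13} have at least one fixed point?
Complement of the derangements. !13 = Σ_{j=0}^{13} (-1)^j·13!/j! = 6227020800 - 6227020800 + 3113510400 - 1037836800 + 259459200 - 51891840 + 8648640 - 1235520 + 154440 - 17160 + 1716 - 156 + 13 - 1 = 2290792932. 13! - !13 = 6227020800 - 2290792932 = 3936227868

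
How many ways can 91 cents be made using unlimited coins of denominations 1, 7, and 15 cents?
Coefficient of x^91 in 1/(1-x^1) · 1/(1-x^7) · 1/(1-x^15). Case on j = number of 15-cent coins (j = 0..6); remainder r = 91 - 15j is made from {1,7} in ⌊r/7⌋+1 ways. r = 91, 76, 61, 46, 31, 16, 1 → 14 + 11 + 9 + 7 + 5 + 3 + 1 = 50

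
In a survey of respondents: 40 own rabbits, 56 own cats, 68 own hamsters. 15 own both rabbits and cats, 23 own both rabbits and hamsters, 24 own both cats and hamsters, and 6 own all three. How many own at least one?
|A∪B∪C| = 40+56+68-15-23-24+6 = 108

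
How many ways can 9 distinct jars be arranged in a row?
9! = 362880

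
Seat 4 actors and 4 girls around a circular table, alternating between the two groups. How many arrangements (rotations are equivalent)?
Fix one of the actors: (4-1)! ways for the remaining actors, × 4! ways for the girls = 6 × 24 = 144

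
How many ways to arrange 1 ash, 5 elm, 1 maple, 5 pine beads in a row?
12! / (1! × 5! × 1! × 5!) = 33264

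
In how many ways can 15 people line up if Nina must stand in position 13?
Fix one position: (15-1)! = 87178291200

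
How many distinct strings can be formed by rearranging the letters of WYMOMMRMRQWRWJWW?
16! / (1! × 5! × 1! × 4! × 1! × 3! × 1!) = 1210809600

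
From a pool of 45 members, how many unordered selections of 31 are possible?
C(45,31) = 45!/(31!×14!) = 166871334960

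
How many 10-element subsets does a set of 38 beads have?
C(38,10) = 38!/(10!×28!) = 472733756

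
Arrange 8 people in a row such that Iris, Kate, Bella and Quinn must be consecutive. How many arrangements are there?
Treat the 4 as one block: (8-4+1)! × 4! = 120 × 24 = 2880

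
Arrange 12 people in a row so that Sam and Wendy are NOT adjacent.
Total - adjacent = 12! - (12-1)!×2 = 479001600 - 79833600 = 399168000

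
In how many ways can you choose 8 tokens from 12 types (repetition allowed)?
C(8+12-1, 12-1) = C(19, 11) = 75582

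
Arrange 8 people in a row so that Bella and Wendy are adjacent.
Treat as block: (8-1)! × 2! = 5040 × 2 = 10080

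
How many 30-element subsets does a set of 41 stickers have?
C(41,30) = 41!/(30!×11!) = 3159461968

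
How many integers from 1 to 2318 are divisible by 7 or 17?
⌊2318/7⌋ + ⌊2318/17⌋ - ⌊2318/119⌋ = 331 + 136 - 19 = 448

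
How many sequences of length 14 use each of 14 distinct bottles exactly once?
14! = 87178291200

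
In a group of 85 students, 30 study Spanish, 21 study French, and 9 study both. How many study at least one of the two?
|A∪B| = |A| + |B| - |A∩B| = 30 + 21 - 9 = 42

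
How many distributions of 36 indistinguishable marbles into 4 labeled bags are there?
C(36+4-1, 4-1) = C(39, 3) = 9139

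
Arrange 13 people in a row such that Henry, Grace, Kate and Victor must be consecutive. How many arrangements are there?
Treat the 4 as one block: (13-4+1)! × 4! = 3628800 × 24 = 87091200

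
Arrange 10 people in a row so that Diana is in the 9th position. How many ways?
Fix one position: (10-1)! = 362880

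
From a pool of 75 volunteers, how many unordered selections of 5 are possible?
C(75,5) = 75!/(5!×70!) = 17259390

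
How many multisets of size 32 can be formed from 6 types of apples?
C(32+6-1, 6-1) = C(37, 5) = 435897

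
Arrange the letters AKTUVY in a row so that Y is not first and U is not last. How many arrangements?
By inclusion-exclusion: 6! - 2×(6-1)! + (6-2)! = 720 - 240 + 24 = 504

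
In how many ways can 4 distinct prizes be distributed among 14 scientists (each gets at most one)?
P(14,4) = 14!/(14-4)! = 24024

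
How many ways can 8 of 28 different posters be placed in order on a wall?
P(28,8) = 28!/(28-8)! = 125318793600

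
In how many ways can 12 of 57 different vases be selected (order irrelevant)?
C(57,12) = 57!/(12!×45!) = 707285522580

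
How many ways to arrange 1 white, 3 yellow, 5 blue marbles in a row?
9! / (1! × 3! × 5!) = 504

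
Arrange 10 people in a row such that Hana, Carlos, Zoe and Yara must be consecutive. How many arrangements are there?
Treat the 4 as one block: (10-4+1)! × 4! = 5040 × 24 = 120960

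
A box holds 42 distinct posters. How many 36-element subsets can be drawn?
C(42,36) = 42!/(36!×6!) = 5245786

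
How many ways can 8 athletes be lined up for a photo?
8! = 40320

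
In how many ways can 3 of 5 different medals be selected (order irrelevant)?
C(5,3) = 5!/(3!×2!) = 10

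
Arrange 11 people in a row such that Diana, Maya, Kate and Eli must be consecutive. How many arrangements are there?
Treat the 4 as one block: (11-4+1)! × 4! = 40320 × 24 = 967680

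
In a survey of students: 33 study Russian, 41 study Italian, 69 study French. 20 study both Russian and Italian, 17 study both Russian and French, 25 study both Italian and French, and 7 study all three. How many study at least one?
|A∪B∪C| = 33+41+69-20-17-25+7 = 88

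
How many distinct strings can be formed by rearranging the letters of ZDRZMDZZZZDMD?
13! / (4! × 6! × 2! × 1!) = 180180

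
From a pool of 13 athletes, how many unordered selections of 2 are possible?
C(13,2) = 13!/(2!×11!) = 78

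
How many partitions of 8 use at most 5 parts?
By conjugation, equals partitions of 8 into parts ≤ 5. Let r_j(i) = number of partitions of i into parts ≤ j, for i = 0..8. r_1(i) = 1 for all i; r_j(i) = r_{j-1}(i) + r_j(i-j). Rows j = 2..5: ≤2: 1 1 2 2 3 3 4 4 5; ≤3: 1 1 2 3 4 5 7 8 10; ≤4: 1 1 2 3 5 6 9 11 15; ≤5: 1 1 2 3 5 7 10 13 18. r_5(8) = 18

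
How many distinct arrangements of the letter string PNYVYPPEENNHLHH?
15! / (2! × 3! × 3! × 1! × 1! × 3! × 2!) = 1513512000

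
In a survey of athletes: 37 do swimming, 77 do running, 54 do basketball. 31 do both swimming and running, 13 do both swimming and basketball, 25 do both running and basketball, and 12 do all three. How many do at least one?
|A∪B∪C| = 37+77+54-31-13-25+12 = 111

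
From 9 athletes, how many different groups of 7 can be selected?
C(9,7) = 9!/(7!×2!) = 36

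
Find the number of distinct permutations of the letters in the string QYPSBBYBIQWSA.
13! / (3! × 2! × 1! × 1! × 1! × 1! × 2! × 2!) = 129729600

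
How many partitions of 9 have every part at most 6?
Let r_j(i) = number of partitions of i into parts ≤ j, for i = 0..9. r_1(i) = 1 for all i; r_j(i) = r_{j-1}(i) + r_j(i-j). Rows j = 2..6: ≤2: 1 1 2 2 3 3 4 4 5 5; ≤3: 1 1 2 3 4 5 7 8 10 12; ≤4: 1 1 2 3 5 6 9 11 15 18; ≤5: 1 1 2 3 5 7 10 13 18 23; ≤6: 1 1 2 3 5 7 11 14 20 26. r_6(9) = 26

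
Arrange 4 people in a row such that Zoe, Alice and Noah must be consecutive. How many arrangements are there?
Treat the 3 as one block: (4-3+1)! × 3! = 2 × 6 = 12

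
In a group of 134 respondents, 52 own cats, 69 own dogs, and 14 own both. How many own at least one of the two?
|A∪B| = |A| + |B| - |A∩B| = 52 + 69 - 14 = 107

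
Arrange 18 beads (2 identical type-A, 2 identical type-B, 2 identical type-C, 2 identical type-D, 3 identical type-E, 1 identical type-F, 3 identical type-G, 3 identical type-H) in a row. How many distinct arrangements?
18! / (2! × 2! × 2! × 2! × 3! × 1! × 3! × 3!) = 1852538688000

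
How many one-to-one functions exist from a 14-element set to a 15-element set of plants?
P(15,14) = 15!/(15-14)! = 1307674368000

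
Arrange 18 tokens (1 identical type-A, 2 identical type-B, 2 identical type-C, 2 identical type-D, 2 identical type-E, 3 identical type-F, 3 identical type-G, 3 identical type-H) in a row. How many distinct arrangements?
18! / (1! × 2! × 2! × 2! × 2! × 3! × 3! × 3!) = 1852538688000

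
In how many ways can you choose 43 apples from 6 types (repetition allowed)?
C(43+6-1, 6-1) = C(48, 5) = 1712304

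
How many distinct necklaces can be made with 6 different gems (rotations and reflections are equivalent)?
(6-1)!/2 = 120/2 = 60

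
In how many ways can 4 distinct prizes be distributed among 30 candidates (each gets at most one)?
P(30,4) = 30!/(30-4)! = 657720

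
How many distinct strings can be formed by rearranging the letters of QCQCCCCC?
8! / (6! × 2!) = 28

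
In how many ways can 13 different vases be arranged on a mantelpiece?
13! = 6227020800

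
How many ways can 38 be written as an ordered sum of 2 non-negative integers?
C(38+2-1, 2-1) = C(39, 1) = 39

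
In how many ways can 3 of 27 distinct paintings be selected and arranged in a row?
P(27,3) = 27!/(27-3)! = 17550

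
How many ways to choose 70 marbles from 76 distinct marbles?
C(76,70) = 76!/(70!×6!) = 218618940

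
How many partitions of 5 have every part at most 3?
Let r_j(i) = number of partitions of i into parts ≤ j, for i = 0..5. r_1(i) = 1 for all i; r_j(i) = r_{j-1}(i) + r_j(i-j). Rows j = 2..3: ≤2: 1 1 2 2 3 3; ≤3: 1 1 2 3 4 5. r_3(5) = 5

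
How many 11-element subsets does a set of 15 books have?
C(15,11) = 15!/(11!×4!) = 1365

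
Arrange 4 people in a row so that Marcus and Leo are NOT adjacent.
Total - adjacent = 4! - (4-1)!×2 = 24 - 12 = 12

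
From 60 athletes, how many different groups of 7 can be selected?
C(60,7) = 60!/(7!×53!) = 386206920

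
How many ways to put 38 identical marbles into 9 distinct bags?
C(38+9-1, 9-1) = C(46, 8) = 260932815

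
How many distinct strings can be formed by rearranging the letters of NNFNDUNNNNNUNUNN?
16! / (1! × 3! × 1! × 11!) = 87360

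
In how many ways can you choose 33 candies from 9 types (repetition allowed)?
C(33+9-1, 9-1) = C(41, 8) = 95548245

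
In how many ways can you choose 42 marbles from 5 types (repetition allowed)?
C(42+5-1, 5-1) = C(46, 4) = 163185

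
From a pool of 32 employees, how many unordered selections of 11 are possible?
C(32,11) = 32!/(11!×21!) = 129024480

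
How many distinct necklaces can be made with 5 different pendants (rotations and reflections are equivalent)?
(5-1)!/2 = 24/2 = 12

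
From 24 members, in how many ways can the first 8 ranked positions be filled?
P(24,8) = 24!/(24-8)! = 29654190720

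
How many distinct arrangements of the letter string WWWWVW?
6! / (1! × 5!) = 6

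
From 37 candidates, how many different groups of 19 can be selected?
C(37,19) = 37!/(19!×18!) = 17672631900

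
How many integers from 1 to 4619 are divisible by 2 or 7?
⌊4619/2⌋ + ⌊4619/7⌋ - ⌊4619/14⌋ = 2309 + 659 - 329 = 2639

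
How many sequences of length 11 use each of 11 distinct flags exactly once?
11! = 39916800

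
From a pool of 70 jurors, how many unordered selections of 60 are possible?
C(70,60) = 70!/(60!×10!) = 396704524216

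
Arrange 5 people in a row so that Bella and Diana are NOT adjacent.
Total - adjacent = 5! - (5-1)!×2 = 120 - 48 = 72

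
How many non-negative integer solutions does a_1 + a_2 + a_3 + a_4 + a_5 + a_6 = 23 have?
C(23+6-1, 6-1) = C(28, 5) = 98280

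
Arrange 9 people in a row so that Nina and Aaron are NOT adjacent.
Total - adjacent = 9! - (9-1)!×2 = 362880 - 80640 = 282240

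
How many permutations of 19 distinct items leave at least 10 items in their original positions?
Exactly j fixed points: C(19,j)·!(19-j); sum over j ≥ 10 (derangement numbers via !m = (m-1)·(!(m-1) + !(m-2)): !0..!9 = 1, 0, 1, 2, 9, 44, 265, 1854, 14833, 133496). Σ_{j=10}^{19} C(19,j)·!(19-j) = C(19,10)·!9 + C(19,11)·!8 + C(19,12)·!7 + C(19,13)·!6 + C(19,14)·!5 + C(19,15)·!4 + C(19,16)·!3 + C(19,17)·!2 + C(19,18)·!1 + C(19,19)·!0 = 92378·133496 + 75582·14833 + 50388·1854 + 27132·265 + 11628·44 + 3876·9 + 969·2 + 171·1 + 19·0 + 1·1 = 13554359252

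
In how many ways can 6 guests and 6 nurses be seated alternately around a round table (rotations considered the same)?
Fix one of the guests: (6-1)! ways for the remaining guests, × 6! ways for the nurses = 120 × 720 = 86400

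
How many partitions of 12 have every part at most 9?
Let r_j(i) = number of partitions of i into parts ≤ j, for i = 0..12. r_1(i) = 1 for all i; r_j(i) = r_{j-1}(i) + r_j(i-j). Rows j = 2..9: ≤2: 1 1 2 2 3 3 4 4 5 5 6 6 7; ≤3: 1 1 2 3 4 5 7 8 10 12 14 16 19; ≤4: 1 1 2 3 5 6 9 11 15 18 23 27 34; ≤5: 1 1 2 3 5 7 10 13 18 23 30 37 47; ≤6: 1 1 2 3 5 7 11 14 20 26 35 44 58; ≤7: 1 1 2 3 5 7 11 15 21 28 38 49 65; ≤8: 1 1 2 3 5 7 11 15 22 29 40 52 70; ≤9: 1 1 2 3 5 7 11 15 22 30 41 54 73. r_9(12) = 73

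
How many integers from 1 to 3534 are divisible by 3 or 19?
⌊3534/3⌋ + ⌊3534/19⌋ - ⌊3534/57⌋ = 1178 + 186 - 62 = 1302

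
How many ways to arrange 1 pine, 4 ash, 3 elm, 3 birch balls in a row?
11! / (1! × 4! × 3! × 3!) = 46200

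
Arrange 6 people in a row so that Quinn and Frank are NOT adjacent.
Total - adjacent = 6! - (6-1)!×2 = 720 - 240 = 480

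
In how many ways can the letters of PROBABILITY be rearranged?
11! / (1! × 1! × 1! × 2! × 1! × 2! × 1! × 1! × 1!) = 9979200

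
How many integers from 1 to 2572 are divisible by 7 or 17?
⌊2572/7⌋ + ⌊2572/17⌋ - ⌊2572/119⌋ = 367 + 151 - 21 = 497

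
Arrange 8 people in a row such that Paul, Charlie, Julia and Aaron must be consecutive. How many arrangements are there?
Treat the 4 as one block: (8-4+1)! × 4! = 120 × 24 = 2880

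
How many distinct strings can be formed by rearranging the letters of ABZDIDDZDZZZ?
12! / (1! × 4! × 1! × 1! × 5!) = 166320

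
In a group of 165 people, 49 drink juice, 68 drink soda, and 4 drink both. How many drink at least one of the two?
|A∪B| = |A| + |B| - |A∩B| = 49 + 68 - 4 = 113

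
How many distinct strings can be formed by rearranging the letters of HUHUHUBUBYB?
11! / (4! × 1! × 3! × 3!) = 46200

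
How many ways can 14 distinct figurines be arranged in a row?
14! = 87178291200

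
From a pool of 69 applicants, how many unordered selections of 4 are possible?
C(69,4) = 69!/(4!×65!) = 864501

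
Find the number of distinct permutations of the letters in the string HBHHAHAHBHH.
11! / (7! × 2! × 2!) = 1980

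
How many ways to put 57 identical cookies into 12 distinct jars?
C(57+12-1, 12-1) = C(68, 11) = 1533058025824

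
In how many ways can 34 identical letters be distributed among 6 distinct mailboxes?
C(34+6-1, 6-1) = C(39, 5) = 575757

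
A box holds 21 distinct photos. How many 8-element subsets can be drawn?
C(21,8) = 21!/(8!×13!) = 203490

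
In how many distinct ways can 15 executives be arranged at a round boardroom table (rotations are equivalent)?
Circular: fix one position, arrange the rest. (15-1)! = 87178291200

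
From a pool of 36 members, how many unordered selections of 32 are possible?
C(36,32) = 36!/(32!×4!) = 58905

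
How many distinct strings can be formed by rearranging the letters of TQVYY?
5! / (1! × 2! × 1! × 1!) = 60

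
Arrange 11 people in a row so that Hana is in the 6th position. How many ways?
Fix one position: (11-1)! = 3628800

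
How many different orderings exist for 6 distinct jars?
6! = 720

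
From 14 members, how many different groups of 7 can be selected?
C(14,7) = 14!/(7!×7!) = 3432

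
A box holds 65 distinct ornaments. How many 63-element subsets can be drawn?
C(65,63) = 65!/(63!×2!) = 2080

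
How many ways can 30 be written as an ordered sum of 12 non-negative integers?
C(30+12-1, 12-1) = C(41, 11) = 3159461968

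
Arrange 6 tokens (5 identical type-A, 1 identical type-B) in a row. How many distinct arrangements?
6! / (5! × 1!) = 6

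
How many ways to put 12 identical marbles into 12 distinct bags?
C(12+12-1, 12-1) = C(23, 11) = 1352078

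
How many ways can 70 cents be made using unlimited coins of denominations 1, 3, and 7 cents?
Coefficient of x^70 in 1/(1-x^1) · 1/(1-x^3) · 1/(1-x^7). Case on j = number of 7-cent coins (j = 0..10); remainder r = 70 - 7j is made from {1,3} in ⌊r/3⌋+1 ways. r = 70, 63, 56, 49, 42, 35, 28, 21, 14, 7, 0 → 24 + 22 + 19 + 17 + 15 + 12 + 10 + 8 + 5 + 3 + 1 = 136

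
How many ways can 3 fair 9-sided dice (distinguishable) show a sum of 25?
Coefficient of x^25 in (x + x² + ... + x^9)^3. By inclusion-exclusion on dice exceeding 9: Σ_j (-1)^j C(3,j)·C(25-1-9j, 2) = C(3,0)·C(24,2) - C(3,1)·C(15,2) + C(3,2)·C(6,2) = 1·276 - 3·105 + 3·15 = 6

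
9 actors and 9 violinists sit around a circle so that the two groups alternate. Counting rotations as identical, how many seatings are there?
Fix one of the actors: (9-1)! ways for the remaining actors, × 9! ways for the violinists = 40320 × 362880 = 14631321600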